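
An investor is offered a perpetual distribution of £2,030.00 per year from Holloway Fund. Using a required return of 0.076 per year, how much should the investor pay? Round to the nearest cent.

Level perpetuity: PV = C / r = £2,030.00 / 0.076 = £26,710.53

£26710.53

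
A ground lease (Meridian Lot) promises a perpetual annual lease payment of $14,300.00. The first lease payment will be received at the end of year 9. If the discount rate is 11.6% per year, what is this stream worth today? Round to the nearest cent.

Value at end of year 8: C / r = $14,300.00 / 0.116 = $123,275.8621
Discount to today: PV = $123,275.8621 / (1 + 0.116)^8 = $123,275.8621 / 2.406099 = $51,234.73

$51234.73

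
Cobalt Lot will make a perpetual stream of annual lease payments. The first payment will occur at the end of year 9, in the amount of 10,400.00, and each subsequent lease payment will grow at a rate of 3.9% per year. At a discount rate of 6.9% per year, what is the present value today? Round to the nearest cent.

203278.03

Value at end of year 8: C₁ / (r − g) = 10,400.00 / (0.069 − 0.039) = 346,666.6667
Discount to today: PV = 346,666.6667 / (1 + 0.069)^8 = 346,666.6667 / 1.705382 = 203,278.03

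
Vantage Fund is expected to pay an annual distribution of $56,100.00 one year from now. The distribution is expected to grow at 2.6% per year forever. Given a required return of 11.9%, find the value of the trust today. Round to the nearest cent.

Growing perpetuity: P = D₁ / (r − g) = $56,100.0000 / (0.119 − 0.026) = $603,225.81

$603225.81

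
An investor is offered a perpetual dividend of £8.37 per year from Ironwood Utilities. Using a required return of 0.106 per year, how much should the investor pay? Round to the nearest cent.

Level perpetuity: PV = C / r = £8.37 / 0.106 = £78.96

£78.96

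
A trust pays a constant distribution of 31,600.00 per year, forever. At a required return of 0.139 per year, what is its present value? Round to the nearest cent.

Level perpetuity: PV = C / r = 31,600.00 / 0.139 = 227,338.13

227338.13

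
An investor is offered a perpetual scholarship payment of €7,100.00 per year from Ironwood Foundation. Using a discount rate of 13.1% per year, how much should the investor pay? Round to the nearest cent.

Level perpetuity: PV = C / r = €7,100.00 / 0.131 = €54,198.47

€54198.47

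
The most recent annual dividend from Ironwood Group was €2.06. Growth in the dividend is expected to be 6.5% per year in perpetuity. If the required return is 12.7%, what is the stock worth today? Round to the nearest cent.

€35.39

D₁ = D₀ × (1 + g) = €2.06 × 1.065 = €2.1939
Growing perpetuity: P = D₁ / (r − g) = €2.1939 / (0.127 − 0.065) = €35.39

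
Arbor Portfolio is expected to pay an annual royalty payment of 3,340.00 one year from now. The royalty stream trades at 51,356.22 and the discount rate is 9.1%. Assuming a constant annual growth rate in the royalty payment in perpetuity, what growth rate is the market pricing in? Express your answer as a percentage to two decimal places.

2.60%

P = D₁/(r−g) ⇒ g = r − D₁/P = 0.091 − 3,340.00/51,356.22 = 0.025964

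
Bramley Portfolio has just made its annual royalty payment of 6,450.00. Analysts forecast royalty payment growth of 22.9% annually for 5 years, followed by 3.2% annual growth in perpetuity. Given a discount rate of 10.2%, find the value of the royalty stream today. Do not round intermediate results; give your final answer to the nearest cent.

209324.56

D_1 = 7927.05000
D_2 = 9742.34445
D_3 = 11973.34133
D_4 = 14715.23649
D_5 = 18085.02565
Terminal value at year 5: TV = D_5×(1+g_2)/(r−g_2) = 18663.74647/0.07 = 266624.94959
P_0 = D_1/(1+r)^1 + D_2/(1+r)^2 + D_3/(1+r)^3 + D_4/(1+r)^4 + D_5/(1+r)^5 + TV/(1+r)^5
    = 7193.33031 + 8022.32573 + 8946.85873 + 9977.93954 + 11127.84727 + 164056.26267 = 209324.56425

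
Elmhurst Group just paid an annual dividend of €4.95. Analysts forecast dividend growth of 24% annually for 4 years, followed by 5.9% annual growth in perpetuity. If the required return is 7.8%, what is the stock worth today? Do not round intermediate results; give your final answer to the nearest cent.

€511.46

D_1 = 6.13800
D_2 = 7.61112
D_3 = 9.43779
D_4 = 11.70286
Terminal value at year 4: TV = D_4×(1+g_2)/(r−g_2) = 12.39333/0.019 = 652.28035
P_0 = D_1/(1+r)^1 + D_2/(1+r)^2 + D_3/(1+r)^3 + D_4/(1+r)^4 + TV/(1+r)^4
    = 5.69388 + 6.54954 + 7.53380 + 8.66596 + 483.01348 = 511.45667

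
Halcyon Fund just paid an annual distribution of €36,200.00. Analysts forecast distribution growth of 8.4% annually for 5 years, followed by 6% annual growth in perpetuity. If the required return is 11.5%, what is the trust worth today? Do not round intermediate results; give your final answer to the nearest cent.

€772383.15

D_1 = 39240.80000
D_2 = 42537.02720
D_3 = 46110.13748
D_4 = 49983.38903
D_5 = 54181.99371
Terminal value at year 5: TV = D_5×(1+g_2)/(r−g_2) = 57432.91334/0.055 = 1044234.78791
P_0 = D_1/(1+r)^1 + D_2/(1+r)^2 + D_3/(1+r)^3 + D_4/(1+r)^4 + D_5/(1+r)^5 + TV/(1+r)^5
    = 35193.54260 + 34215.06743 + 33263.79649 + 32338.97345 + 31439.86298 + 605931.90467 = 772383.14762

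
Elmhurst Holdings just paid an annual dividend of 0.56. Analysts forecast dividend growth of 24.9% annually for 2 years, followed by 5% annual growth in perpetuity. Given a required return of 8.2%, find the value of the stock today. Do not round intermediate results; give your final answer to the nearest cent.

25.88

D_1 = 0.69944
D_2 = 0.87360
Terminal value at year 2: TV = D_2×(1+g_2)/(r−g_2) = 0.91728/0.032 = 28.66502
P_0 = D_1/(1+r)^1 + D_2/(1+r)^2 + TV/(1+r)^2
    = 0.64643 + 0.74621 + 24.48486 = 25.87750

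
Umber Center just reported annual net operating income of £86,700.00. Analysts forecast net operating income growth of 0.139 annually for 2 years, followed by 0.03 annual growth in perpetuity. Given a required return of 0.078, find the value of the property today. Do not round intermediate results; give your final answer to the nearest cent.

£2265340.78

D_1 = 98751.30000
D_2 = 112477.73070
Terminal value at year 2: TV = D_2×(1+g_2)/(r−g_2) = 115852.06262/0.048 = 2413584.63794
P_0 = D_1/(1+r)^1 + D_2/(1+r)^2 + TV/(1+r)^2
    = 91606.02968 + 96789.67329 + 2076945.07276 = 2265340.77574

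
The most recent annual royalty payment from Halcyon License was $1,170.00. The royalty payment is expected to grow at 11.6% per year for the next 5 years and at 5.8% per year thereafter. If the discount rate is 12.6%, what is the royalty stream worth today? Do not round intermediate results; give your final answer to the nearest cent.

D_1 = 1305.72000
D_2 = 1457.18352
D_3 = 1626.21681
D_4 = 1814.85796
D_5 = 2025.38148
Terminal value at year 5: TV = D_5×(1+g_2)/(r−g_2) = 2142.85361/0.068 = 31512.55305
P_0 = D_1/(1+r)^1 + D_2/(1+r)^2 + D_3/(1+r)^3 + D_4/(1+r)^4 + D_5/(1+r)^5 + TV/(1+r)^5
    = 1159.60924 + 1149.31075 + 1139.10373 + 1128.98736 + 1118.96083 + 17409.71402 = 23105.68592

$23105.69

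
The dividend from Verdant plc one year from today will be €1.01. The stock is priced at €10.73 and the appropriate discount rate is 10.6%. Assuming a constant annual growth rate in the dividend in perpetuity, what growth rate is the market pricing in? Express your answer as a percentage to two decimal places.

P = D₁/(r−g) ⇒ g = r − D₁/P = 0.106 − €1.01/€10.73 = 0.011871

1.19%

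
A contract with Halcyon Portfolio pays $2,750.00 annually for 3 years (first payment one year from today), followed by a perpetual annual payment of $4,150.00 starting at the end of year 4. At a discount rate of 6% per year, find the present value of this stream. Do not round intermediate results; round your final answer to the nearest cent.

$65424.45

PV of 3-year annuity: $2,750.00 × [1 − (1+0.06)^−3] / 0.06 = 7350.78286
Perpetuity value at year 3: $4,150.00 / 0.06 = 69166.66667
PV of perpetuity: 69166.66667 / (1+0.06)^3 = 58073.66708
Total PV = 7350.78286 + 58073.66708 = 65424.44994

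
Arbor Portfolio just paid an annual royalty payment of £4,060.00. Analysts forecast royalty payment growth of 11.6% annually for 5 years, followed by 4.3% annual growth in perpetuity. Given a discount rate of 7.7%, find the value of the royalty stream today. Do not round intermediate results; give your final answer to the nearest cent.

D_1 = 4530.96000
D_2 = 5056.55136
D_3 = 5643.11132
D_4 = 6297.71223
D_5 = 7028.24685
Terminal value at year 5: TV = D_5×(1+g_2)/(r−g_2) = 7330.46146/0.034 = 215601.80776
P_0 = D_1/(1+r)^1 + D_2/(1+r)^2 + D_3/(1+r)^3 + D_4/(1+r)^4 + D_5/(1+r)^5 + TV/(1+r)^5
    = 4207.01950 + 4359.36282 + 4517.22276 + 4680.79907 + 4850.29876 + 148790.04718 = 171404.75009

£171404.75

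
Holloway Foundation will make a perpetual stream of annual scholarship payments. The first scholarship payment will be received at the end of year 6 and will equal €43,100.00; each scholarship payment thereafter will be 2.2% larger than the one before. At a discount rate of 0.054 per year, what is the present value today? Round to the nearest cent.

€1035438.33

Value at end of year 5: C₁ / (r − g) = €43,100.00 / (0.054 − 0.022) = €1,346,875.0000
Discount to today: PV = €1,346,875.0000 / (1 + 0.054)^5 = €1,346,875.0000 / 1.300778 = €1,035,438.33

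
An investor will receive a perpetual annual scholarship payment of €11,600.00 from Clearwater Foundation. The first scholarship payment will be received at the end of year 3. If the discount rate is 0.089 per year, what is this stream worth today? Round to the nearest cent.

€109903.68

Value at end of year 2: C / r = €11,600.00 / 0.089 = €130,337.0787
Discount to today: PV = €130,337.0787 / (1 + 0.089)^2 = €130,337.0787 / 1.185921 = €109,903.68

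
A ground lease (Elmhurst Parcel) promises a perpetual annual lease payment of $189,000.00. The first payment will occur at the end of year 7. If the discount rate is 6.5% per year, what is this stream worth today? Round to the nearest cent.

Value at end of year 6: C / r = $189,000.00 / 0.065 = $2,907,692.3077
Discount to today: PV = $2,907,692.3077 / (1 + 0.065)^6 = $2,907,692.3077 / 1.459142 = $1,992,740.75

$1992740.75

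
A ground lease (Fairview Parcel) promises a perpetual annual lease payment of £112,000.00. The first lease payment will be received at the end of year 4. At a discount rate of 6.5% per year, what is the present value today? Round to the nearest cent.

Value at end of year 3: C / r = £112,000.00 / 0.065 = £1,723,076.9231
Discount to today: PV = £1,723,076.9231 / (1 + 0.065)^3 = £1,723,076.9231 / 1.207950 = £1,426,447.67

£1426447.67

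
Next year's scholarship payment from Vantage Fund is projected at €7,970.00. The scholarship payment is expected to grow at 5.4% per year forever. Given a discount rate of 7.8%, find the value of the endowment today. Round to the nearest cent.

Growing perpetuity: P = D₁ / (r − g) = €7,970.0000 / (0.078 − 0.054) = €332,083.33

€332083.33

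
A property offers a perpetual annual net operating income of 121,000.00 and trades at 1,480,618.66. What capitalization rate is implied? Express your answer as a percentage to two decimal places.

8.17%

P = C/r ⇒ r = C/P = 121,000.00/1,480,618.66 = 0.081723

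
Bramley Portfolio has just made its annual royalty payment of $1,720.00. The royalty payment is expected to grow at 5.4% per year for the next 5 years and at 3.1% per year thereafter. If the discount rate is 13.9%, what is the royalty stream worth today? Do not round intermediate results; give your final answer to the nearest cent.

D_1 = 1812.88000
D_2 = 1910.77552
D_3 = 2013.95740
D_4 = 2122.71110
D_5 = 2237.33750
Terminal value at year 5: TV = D_5×(1+g_2)/(r−g_2) = 2306.69496/0.108 = 21358.28666
P_0 = D_1/(1+r)^1 + D_2/(1+r)^2 + D_3/(1+r)^3 + D_4/(1+r)^4 + D_5/(1+r)^5 + TV/(1+r)^5
    = 1591.64179 + 1472.86255 + 1362.94744 + 1261.23494 + 1167.11293 + 11141.60585 = 17997.40551

$17997.41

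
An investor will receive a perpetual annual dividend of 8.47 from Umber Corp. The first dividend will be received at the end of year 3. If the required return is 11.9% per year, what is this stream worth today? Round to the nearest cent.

56.84

Value at end of year 2: C / r = 8.47 / 0.119 = 71.1765
Discount to today: PV = 71.1765 / (1 + 0.119)^2 = 71.1765 / 1.252161 = 56.84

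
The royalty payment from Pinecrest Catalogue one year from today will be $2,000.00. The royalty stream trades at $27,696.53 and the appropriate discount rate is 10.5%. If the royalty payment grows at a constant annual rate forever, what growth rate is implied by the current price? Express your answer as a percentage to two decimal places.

P = D₁/(r−g) ⇒ g = r − D₁/P = 0.105 − $2,000.00/$27,696.53 = 0.032789

3.28%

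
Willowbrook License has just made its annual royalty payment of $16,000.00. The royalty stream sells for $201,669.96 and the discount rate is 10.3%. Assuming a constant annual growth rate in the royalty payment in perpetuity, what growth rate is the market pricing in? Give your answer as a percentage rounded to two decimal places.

P = D₀(1+g)/(r−g) ⇒ P(r−g) = D₀(1+g) ⇒ g(P+D₀) = P·r − D₀
g = (P·r − D₀)/(P + D₀) = ($201,669.96×0.103 − $16,000.00) / ($201,669.96 + $16,000.00) = 0.021923

2.19%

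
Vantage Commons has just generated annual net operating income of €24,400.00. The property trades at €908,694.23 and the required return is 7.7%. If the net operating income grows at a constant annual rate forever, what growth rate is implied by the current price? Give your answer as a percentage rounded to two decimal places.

4.88%

P = D₀(1+g)/(r−g) ⇒ P(r−g) = D₀(1+g) ⇒ g(P+D₀) = P·r − D₀
g = (P·r − D₀)/(P + D₀) = (€908,694.23×0.077 − €24,400.00) / (€908,694.23 + €24,400.00) = 0.048837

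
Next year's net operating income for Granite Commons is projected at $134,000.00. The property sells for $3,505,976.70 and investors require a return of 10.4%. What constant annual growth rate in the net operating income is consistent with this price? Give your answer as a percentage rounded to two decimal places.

P = D₁/(r−g) ⇒ g = r − D₁/P = 0.104 − $134,000.00/$3,505,976.70 = 0.065780

6.58%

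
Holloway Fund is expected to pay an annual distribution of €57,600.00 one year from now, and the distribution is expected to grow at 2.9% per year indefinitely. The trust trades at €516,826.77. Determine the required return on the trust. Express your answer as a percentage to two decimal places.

P = D₁/(r − g) ⇒ r = D₁/P + g = €57,600.0000/€516,826.77 + 0.029 = 0.111449 + 0.029 = 0.140449

14.04%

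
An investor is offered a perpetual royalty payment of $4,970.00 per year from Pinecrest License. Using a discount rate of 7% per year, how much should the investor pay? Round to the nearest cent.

Level perpetuity: PV = C / r = $4,970.00 / 0.07 = $71,000.00

$71000.00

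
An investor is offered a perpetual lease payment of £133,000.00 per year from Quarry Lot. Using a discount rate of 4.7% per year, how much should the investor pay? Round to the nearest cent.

Level perpetuity: PV = C / r = £133,000.00 / 0.047 = £2,829,787.23

£2829787.23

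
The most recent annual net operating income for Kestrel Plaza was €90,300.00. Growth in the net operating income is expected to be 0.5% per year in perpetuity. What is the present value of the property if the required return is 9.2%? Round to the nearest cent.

D₁ = D₀ × (1 + g) = €90,300.00 × 1.005 = €90,751.5000
Growing perpetuity: P = D₁ / (r − g) = €90,751.5000 / (0.092 − 0.005) = €1,043,120.69

€1043120.69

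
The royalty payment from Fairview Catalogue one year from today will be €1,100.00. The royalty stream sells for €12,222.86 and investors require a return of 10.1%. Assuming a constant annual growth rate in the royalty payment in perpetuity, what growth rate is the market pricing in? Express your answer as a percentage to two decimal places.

P = D₁/(r−g) ⇒ g = r − D₁/P = 0.101 − €1,100.00/€12,222.86 = 0.011005

1.10%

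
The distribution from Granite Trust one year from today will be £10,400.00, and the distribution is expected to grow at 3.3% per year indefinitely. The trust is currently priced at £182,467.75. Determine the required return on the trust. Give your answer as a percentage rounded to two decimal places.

9.00%

P = D₁/(r − g) ⇒ r = D₁/P + g = £10,400.0000/£182,467.75 + 0.033 = 0.056996 + 0.033 = 0.089996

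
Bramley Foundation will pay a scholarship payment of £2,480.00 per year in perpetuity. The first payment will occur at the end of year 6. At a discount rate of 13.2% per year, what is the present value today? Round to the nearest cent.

£10107.54

Value at end of year 5: C / r = £2,480.00 / 0.132 = £18,787.8788
Discount to today: PV = £18,787.8788 / (1 + 0.132)^5 = £18,787.8788 / 1.858798 = £10,107.54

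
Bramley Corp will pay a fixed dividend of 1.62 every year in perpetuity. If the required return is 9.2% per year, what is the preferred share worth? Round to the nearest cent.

Level perpetuity: PV = C / r = 1.62 / 0.092 = 17.61

17.61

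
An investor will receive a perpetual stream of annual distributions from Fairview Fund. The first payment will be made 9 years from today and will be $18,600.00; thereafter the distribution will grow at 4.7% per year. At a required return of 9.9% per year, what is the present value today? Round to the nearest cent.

Value at end of year 8: C₁ / (r − g) = $18,600.00 / (0.099 − 0.047) = $357,692.3077
Discount to today: PV = $357,692.3077 / (1 + 0.099)^8 = $357,692.3077 / 2.128049 = $168,084.65

$168084.65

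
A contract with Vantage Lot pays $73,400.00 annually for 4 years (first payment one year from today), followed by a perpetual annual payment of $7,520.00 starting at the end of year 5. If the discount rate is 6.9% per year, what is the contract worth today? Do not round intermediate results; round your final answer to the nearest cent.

PV of 4-year annuity: $73,400.00 × [1 − (1+0.069)^−4] / 0.069 = 249183.60409
Perpetuity value at year 4: $7,520.00 / 0.069 = 108985.50725
PV of perpetuity: 108985.50725 / (1+0.069)^4 = 83456.06988
Total PV = 249183.60409 + 83456.06988 = 332639.67397

$332639.67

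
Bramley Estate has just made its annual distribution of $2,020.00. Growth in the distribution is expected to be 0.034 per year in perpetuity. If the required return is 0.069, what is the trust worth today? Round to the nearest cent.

D₁ = D₀ × (1 + g) = $2,020.00 × 1.034 = $2,088.6800
Growing perpetuity: P = D₁ / (r − g) = $2,088.6800 / (0.069 − 0.034) = $59,676.57

$59676.57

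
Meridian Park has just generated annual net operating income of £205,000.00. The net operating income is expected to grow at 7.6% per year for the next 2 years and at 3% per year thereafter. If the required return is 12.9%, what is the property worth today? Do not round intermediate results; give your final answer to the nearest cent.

£2318861.78

D_1 = 220580.00000
D_2 = 237344.08000
Terminal value at year 2: TV = D_2×(1+g_2)/(r−g_2) = 244464.40240/0.099 = 2469337.39798
P_0 = D_1/(1+r)^1 + D_2/(1+r)^2 + TV/(1+r)^2
    = 195376.43933 + 186204.64900 + 1937280.69157 = 2318861.77989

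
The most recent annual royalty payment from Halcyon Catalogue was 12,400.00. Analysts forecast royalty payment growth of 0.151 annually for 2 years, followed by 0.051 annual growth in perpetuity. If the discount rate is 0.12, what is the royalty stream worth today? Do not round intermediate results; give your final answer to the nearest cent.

225314.80

D_1 = 14272.40000
D_2 = 16427.53240
Terminal value at year 2: TV = D_2×(1+g_2)/(r−g_2) = 17265.33655/0.069 = 250222.26888
P_0 = D_1/(1+r)^1 + D_2/(1+r)^2 + TV/(1+r)^2
    = 12743.21429 + 13095.92825 + 199475.66077 = 225314.80331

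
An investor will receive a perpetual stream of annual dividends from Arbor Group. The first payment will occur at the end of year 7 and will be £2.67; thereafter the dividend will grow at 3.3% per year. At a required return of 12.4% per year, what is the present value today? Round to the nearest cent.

Value at end of year 6: C₁ / (r − g) = £2.67 / (0.124 − 0.033) = £29.3407
Discount to today: PV = £29.3407 / (1 + 0.124)^6 = £29.3407 / 2.016498 = £14.55

£14.55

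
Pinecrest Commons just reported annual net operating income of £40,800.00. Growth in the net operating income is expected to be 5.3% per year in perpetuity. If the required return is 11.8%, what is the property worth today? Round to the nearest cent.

£660960.00

D₁ = D₀ × (1 + g) = £40,800.00 × 1.053 = £42,962.4000
Growing perpetuity: P = D₁ / (r − g) = £42,962.4000 / (0.118 − 0.053) = £660,960.00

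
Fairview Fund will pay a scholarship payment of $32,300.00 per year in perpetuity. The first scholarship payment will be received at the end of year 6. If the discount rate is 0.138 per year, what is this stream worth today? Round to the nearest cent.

Value at end of year 5: C / r = $32,300.00 / 0.138 = $234,057.9710
Discount to today: PV = $234,057.9710 / (1 + 0.138)^5 = $234,057.9710 / 1.908584 = $122,634.35

$122634.35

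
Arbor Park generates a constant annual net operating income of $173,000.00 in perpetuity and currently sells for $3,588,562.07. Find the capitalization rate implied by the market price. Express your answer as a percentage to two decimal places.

4.82%

P = C/r ⇒ r = C/P = $173,000.00/$3,588,562.07 = 0.048209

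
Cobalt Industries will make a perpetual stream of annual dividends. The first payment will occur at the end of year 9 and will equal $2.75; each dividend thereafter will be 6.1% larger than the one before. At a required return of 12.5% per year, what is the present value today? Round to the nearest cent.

$16.75

Value at end of year 8: C₁ / (r − g) = $2.75 / (0.125 − 0.061) = $42.9688
Discount to today: PV = $42.9688 / (1 + 0.125)^8 = $42.9688 / 2.565785 = $16.75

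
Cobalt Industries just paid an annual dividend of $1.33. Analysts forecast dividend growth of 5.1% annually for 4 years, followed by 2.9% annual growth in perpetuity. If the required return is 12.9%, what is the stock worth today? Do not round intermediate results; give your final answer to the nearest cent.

$14.74

D_1 = 1.39783
D_2 = 1.46912
D_3 = 1.54404
D_4 = 1.62279
Terminal value at year 4: TV = D_4×(1+g_2)/(r−g_2) = 1.66985/0.1 = 16.69852
P_0 = D_1/(1+r)^1 + D_2/(1+r)^2 + D_3/(1+r)^3 + D_4/(1+r)^4 + TV/(1+r)^4
    = 1.23811 + 1.15257 + 1.07295 + 0.99882 + 10.27785 = 14.74030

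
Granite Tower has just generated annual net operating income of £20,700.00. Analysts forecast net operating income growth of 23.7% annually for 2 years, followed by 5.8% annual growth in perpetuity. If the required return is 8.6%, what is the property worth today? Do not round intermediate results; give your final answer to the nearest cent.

D_1 = 25605.90000
D_2 = 31674.49830
Terminal value at year 2: TV = D_2×(1+g_2)/(r−g_2) = 33511.61920/0.028 = 1196843.54291
P_0 = D_1/(1+r)^1 + D_2/(1+r)^2 + TV/(1+r)^2
    = 23578.17680 + 26856.54208 + 1014793.62564 = 1065228.34451

£1065228.34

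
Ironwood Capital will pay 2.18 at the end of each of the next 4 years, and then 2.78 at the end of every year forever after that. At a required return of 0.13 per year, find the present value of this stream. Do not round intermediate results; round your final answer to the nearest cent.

PV of 4-year annuity: 2.18 × [1 − (1+0.13)^−4] / 0.13 = 6.48435
Perpetuity value at year 4: 2.78 / 0.13 = 21.38462
PV of perpetuity: 21.38462 / (1+0.13)^4 = 13.11559
Total PV = 6.48435 + 13.11559 = 19.59993

19.60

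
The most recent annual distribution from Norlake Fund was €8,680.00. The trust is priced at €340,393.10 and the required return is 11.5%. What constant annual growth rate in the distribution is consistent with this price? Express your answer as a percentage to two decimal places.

8.73%

P = D₀(1+g)/(r−g) ⇒ P(r−g) = D₀(1+g) ⇒ g(P+D₀) = P·r − D₀
g = (P·r − D₀)/(P + D₀) = (€340,393.10×0.115 − €8,680.00) / (€340,393.10 + €8,680.00) = 0.087275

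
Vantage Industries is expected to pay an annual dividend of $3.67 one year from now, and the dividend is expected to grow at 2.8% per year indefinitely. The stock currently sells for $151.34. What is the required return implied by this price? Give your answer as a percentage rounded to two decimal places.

P = D₁/(r − g) ⇒ r = D₁/P + g = $3.6700/$151.34 + 0.028 = 0.024250 + 0.028 = 0.052250

5.23%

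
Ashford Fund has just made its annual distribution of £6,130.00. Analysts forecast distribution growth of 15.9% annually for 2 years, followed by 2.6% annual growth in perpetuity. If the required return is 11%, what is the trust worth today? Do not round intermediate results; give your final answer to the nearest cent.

D_1 = 7104.67000
D_2 = 8234.31253
Terminal value at year 2: TV = D_2×(1+g_2)/(r−g_2) = 8448.40466/0.084 = 100576.24590
P_0 = D_1/(1+r)^1 + D_2/(1+r)^2 + TV/(1+r)^2
    = 6400.60360 + 6683.15277 + 81629.93743 = 94713.69380

£94713.69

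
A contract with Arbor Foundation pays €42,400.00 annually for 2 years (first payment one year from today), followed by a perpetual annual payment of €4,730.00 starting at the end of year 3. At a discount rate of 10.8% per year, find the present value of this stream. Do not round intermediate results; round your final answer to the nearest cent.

PV of 2-year annuity: €42,400.00 × [1 − (1+0.108)^−2] / 0.108 = 72804.28521
Perpetuity value at year 2: €4,730.00 / 0.108 = 43796.29630
PV of perpetuity: 43796.29630 / (1+0.108)^2 = 35674.49750
Total PV = 72804.28521 + 35674.49750 = 108478.78271

€108478.78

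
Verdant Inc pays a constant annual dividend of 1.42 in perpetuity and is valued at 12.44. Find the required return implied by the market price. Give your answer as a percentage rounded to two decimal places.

11.41%

P = C/r ⇒ r = C/P = 1.42/12.44 = 0.114148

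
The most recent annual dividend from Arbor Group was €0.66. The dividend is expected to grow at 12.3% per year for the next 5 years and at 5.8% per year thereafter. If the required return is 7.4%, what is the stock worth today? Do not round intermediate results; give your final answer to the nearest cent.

€58.33

D_1 = 0.74118
D_2 = 0.83235
D_3 = 0.93472
D_4 = 1.04969
D_5 = 1.17881
Terminal value at year 5: TV = D_5×(1+g_2)/(r−g_2) = 1.24718/0.016 = 77.94861
P_0 = D_1/(1+r)^1 + D_2/(1+r)^2 + D_3/(1+r)^3 + D_4/(1+r)^4 + D_5/(1+r)^5 + TV/(1+r)^5
    = 0.69011 + 0.72160 + 0.75452 + 0.78894 + 0.82494 + 54.54903 = 58.32914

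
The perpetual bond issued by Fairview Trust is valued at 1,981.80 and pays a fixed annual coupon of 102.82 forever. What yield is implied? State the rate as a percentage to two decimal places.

5.19%

P = C/r ⇒ r = C/P = 102.82/1,981.80 = 0.051882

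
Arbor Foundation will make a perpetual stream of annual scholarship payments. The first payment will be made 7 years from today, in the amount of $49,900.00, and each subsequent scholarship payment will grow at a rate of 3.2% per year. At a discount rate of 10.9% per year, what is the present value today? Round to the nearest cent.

$348353.79

Value at end of year 6: C₁ / (r − g) = $49,900.00 / (0.109 − 0.032) = $648,051.9481
Discount to today: PV = $648,051.9481 / (1 + 0.109)^6 = $648,051.9481 / 1.860327 = $348,353.79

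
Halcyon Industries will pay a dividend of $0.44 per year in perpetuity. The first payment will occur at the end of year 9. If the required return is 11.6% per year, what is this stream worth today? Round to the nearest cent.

$1.58

Value at end of year 8: C / r = $0.44 / 0.116 = $3.7931
Discount to today: PV = $3.7931 / (1 + 0.116)^8 = $3.7931 / 2.406099 = $1.58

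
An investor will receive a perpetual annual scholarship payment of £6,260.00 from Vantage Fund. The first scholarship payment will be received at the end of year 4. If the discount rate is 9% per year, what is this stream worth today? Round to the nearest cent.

Value at end of year 3: C / r = £6,260.00 / 0.09 = £69,555.5556
Discount to today: PV = £69,555.5556 / (1 + 0.09)^3 = £69,555.5556 / 1.295029 = £53,709.65

£53709.65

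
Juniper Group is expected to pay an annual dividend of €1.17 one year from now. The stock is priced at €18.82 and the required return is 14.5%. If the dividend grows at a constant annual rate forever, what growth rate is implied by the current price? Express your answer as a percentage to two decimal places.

P = D₁/(r−g) ⇒ g = r − D₁/P = 0.145 − €1.17/€18.82 = 0.082832

8.28%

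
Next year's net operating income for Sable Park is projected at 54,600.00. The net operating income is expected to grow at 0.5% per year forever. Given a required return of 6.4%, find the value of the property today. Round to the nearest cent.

925423.73

Growing perpetuity: P = D₁ / (r − g) = 54,600.0000 / (0.064 − 0.005) = 925,423.73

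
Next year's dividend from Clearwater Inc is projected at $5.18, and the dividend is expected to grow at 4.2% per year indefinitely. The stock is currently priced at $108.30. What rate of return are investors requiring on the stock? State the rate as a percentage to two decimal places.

8.98%

P = D₁/(r − g) ⇒ r = D₁/P + g = $5.1800/$108.30 + 0.042 = 0.047830 + 0.042 = 0.089830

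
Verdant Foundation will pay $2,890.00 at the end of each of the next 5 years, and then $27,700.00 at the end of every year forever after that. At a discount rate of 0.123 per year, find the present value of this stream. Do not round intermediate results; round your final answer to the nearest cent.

PV of 5-year annuity: $2,890.00 × [1 − (1+0.123)^−5] / 0.123 = 10340.84113
Perpetuity value at year 5: $27,700.00 / 0.123 = 225203.25203
PV of perpetuity: 225203.25203 / (1+0.123)^5 = 126088.61558
Total PV = 10340.84113 + 126088.61558 = 136429.45671

$136429.46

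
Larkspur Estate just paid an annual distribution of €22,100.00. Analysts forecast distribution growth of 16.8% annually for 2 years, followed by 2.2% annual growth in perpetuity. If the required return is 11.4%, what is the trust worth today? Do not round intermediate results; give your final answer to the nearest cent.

€317345.72

D_1 = 25812.80000
D_2 = 30149.35040
Terminal value at year 2: TV = D_2×(1+g_2)/(r−g_2) = 30812.63611/0.092 = 334919.95770
P_0 = D_1/(1+r)^1 + D_2/(1+r)^2 + TV/(1+r)^2
    = 23171.27469 + 24294.47831 + 269879.96553 = 317345.71852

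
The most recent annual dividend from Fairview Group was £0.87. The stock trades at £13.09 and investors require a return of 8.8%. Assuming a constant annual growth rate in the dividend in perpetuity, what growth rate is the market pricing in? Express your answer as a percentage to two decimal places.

2.02%

P = D₀(1+g)/(r−g) ⇒ P(r−g) = D₀(1+g) ⇒ g(P+D₀) = P·r − D₀
g = (P·r − D₀)/(P + D₀) = (£13.09×0.088 − £0.87) / (£13.09 + £0.87) = 0.020195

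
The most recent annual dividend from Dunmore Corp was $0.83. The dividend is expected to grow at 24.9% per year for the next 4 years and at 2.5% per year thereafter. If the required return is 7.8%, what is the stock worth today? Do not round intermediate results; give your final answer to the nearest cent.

D_1 = 1.03667
D_2 = 1.29480
D_3 = 1.61721
D_4 = 2.01989
Terminal value at year 4: TV = D_4×(1+g_2)/(r−g_2) = 2.07039/0.053 = 39.06392
P_0 = D_1/(1+r)^1 + D_2/(1+r)^2 + D_3/(1+r)^3 + D_4/(1+r)^4 + TV/(1+r)^4
    = 0.96166 + 1.11421 + 1.29095 + 1.49573 + 28.92683 = 33.78937

$33.79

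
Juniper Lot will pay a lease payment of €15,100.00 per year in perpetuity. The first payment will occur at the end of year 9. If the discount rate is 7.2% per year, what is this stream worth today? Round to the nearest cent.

Value at end of year 8: C / r = €15,100.00 / 0.072 = €209,722.2222
Discount to today: PV = €209,722.2222 / (1 + 0.072)^8 = €209,722.2222 / 1.744047 = €120,250.30

€120250.30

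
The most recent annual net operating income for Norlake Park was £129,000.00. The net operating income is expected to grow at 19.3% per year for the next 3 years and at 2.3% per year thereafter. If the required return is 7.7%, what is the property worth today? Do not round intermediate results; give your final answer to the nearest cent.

£3798100.38

D_1 = 153897.00000
D_2 = 183599.12100
D_3 = 219033.75135
Terminal value at year 3: TV = D_3×(1+g_2)/(r−g_2) = 224071.52763/0.054 = 4149472.73397
P_0 = D_1/(1+r)^1 + D_2/(1+r)^2 + D_3/(1+r)^3 + TV/(1+r)^3
    = 142894.15042 + 158284.79243 + 175333.10805 + 3321588.32474 = 3798100.37564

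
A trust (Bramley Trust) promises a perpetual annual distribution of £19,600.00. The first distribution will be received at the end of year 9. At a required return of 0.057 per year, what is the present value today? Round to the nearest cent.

£220689.32

Value at end of year 8: C / r = £19,600.00 / 0.057 = £343,859.6491
Discount to today: PV = £343,859.6491 / (1 + 0.057)^8 = £343,859.6491 / 1.558116 = £220,689.32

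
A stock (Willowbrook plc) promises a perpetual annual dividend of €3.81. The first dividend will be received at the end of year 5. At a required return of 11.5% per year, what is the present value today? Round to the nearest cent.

Value at end of year 4: C / r = €3.81 / 0.115 = €33.1304
Discount to today: PV = €33.1304 / (1 + 0.115)^4 = €33.1304 / 1.545608 = €21.44

€21.44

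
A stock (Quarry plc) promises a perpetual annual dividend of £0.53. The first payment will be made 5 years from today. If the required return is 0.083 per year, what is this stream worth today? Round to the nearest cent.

£4.64

Value at end of year 4: C / r = £0.53 / 0.083 = £6.3855
Discount to today: PV = £6.3855 / (1 + 0.083)^4 = £6.3855 / 1.375669 = £4.64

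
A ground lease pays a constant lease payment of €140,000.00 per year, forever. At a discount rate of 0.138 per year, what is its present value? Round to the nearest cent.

€1014492.75

Level perpetuity: PV = C / r = €140,000.00 / 0.138 = €1,014,492.75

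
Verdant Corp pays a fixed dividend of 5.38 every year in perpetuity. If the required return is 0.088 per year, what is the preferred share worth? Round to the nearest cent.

61.14

Level perpetuity: PV = C / r = 5.38 / 0.088 = 61.14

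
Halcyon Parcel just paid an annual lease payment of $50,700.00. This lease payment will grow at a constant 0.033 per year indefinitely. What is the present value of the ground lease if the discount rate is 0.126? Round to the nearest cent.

$563151.61

D₁ = D₀ × (1 + g) = $50,700.00 × 1.033 = $52,373.1000
Growing perpetuity: P = D₁ / (r − g) = $52,373.1000 / (0.126 − 0.033) = $563,151.61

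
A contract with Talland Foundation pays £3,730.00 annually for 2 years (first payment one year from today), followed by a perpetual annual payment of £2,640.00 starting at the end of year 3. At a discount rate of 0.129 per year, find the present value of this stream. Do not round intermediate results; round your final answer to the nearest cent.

£22285.72

PV of 2-year annuity: £3,730.00 × [1 − (1+0.129)^−2] / 0.129 = 6230.12283
Perpetuity value at year 2: £2,640.00 / 0.129 = 20465.11628
PV of perpetuity: 20465.11628 / (1+0.129)^2 = 16055.59234
Total PV = 6230.12283 + 16055.59234 = 22285.71518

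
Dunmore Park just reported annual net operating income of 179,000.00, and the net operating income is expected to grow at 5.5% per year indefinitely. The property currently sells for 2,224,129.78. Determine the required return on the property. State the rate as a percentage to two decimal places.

13.99%

D₁ = 179,000.00 × 1.055 = 188,845.0000
P = D₁/(r − g) ⇒ r = D₁/P + g = 188,845.0000/2,224,129.78 + 0.055 = 0.084907 + 0.055 = 0.139907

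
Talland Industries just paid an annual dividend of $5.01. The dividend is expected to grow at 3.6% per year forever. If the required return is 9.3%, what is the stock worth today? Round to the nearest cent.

D₁ = D₀ × (1 + g) = $5.01 × 1.036 = $5.1904
Growing perpetuity: P = D₁ / (r − g) = $5.1904 / (0.093 − 0.036) = $91.06

$91.06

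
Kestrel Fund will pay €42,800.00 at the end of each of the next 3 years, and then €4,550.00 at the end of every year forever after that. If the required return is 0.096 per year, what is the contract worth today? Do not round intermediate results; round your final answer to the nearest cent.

€143191.79

PV of 3-year annuity: €42,800.00 × [1 − (1+0.096)^−3] / 0.096 = 107191.29190
Perpetuity value at year 3: €4,550.00 / 0.096 = 47395.83333
PV of perpetuity: 47395.83333 / (1+0.096)^3 = 36000.49740
Total PV = 107191.29190 + 36000.49740 = 143191.78930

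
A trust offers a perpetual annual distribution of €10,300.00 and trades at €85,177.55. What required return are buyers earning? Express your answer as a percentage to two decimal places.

P = C/r ⇒ r = C/P = €10,300.00/€85,177.55 = 0.120924

12.09%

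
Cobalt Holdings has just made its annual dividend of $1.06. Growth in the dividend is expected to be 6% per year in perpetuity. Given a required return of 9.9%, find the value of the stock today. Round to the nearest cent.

D₁ = D₀ × (1 + g) = $1.06 × 1.06 = $1.1236
Growing perpetuity: P = D₁ / (r − g) = $1.1236 / (0.099 − 0.06) = $28.81

$28.81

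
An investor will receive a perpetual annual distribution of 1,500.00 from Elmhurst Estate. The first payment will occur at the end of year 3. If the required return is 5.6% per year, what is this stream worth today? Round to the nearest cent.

24020.13

Value at end of year 2: C / r = 1,500.00 / 0.056 = 26,785.7143
Discount to today: PV = 26,785.7143 / (1 + 0.056)^2 = 26,785.7143 / 1.115136 = 24,020.13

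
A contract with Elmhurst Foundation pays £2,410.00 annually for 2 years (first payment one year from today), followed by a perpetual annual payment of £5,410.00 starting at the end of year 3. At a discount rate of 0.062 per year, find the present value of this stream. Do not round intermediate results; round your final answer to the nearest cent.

PV of 2-year annuity: £2,410.00 × [1 − (1+0.062)^−2] / 0.062 = 4406.12354
Perpetuity value at year 2: £5,410.00 / 0.062 = 87258.06452
PV of perpetuity: 87258.06452 / (1+0.062)^2 = 77367.13988
Total PV = 4406.12354 + 77367.13988 = 81773.26343

£81773.26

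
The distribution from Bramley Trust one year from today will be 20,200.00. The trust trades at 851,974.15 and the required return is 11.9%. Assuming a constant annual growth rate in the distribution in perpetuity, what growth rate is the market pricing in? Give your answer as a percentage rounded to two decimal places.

P = D₁/(r−g) ⇒ g = r − D₁/P = 0.119 − 20,200.00/851,974.15 = 0.095290

9.53%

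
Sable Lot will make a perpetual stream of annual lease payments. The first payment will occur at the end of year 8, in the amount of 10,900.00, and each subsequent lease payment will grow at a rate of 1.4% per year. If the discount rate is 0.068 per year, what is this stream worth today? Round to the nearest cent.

Value at end of year 7: C₁ / (r − g) = 10,900.00 / (0.068 − 0.014) = 201,851.8519
Discount to today: PV = 201,851.8519 / (1 + 0.068)^7 = 201,851.8519 / 1.584889 = 127,360.27

127360.27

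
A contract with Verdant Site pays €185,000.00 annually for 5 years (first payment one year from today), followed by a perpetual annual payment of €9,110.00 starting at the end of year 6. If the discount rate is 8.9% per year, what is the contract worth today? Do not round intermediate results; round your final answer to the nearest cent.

PV of 5-year annuity: €185,000.00 × [1 − (1+0.089)^−5] / 0.089 = 721456.46047
Perpetuity value at year 5: €9,110.00 / 0.089 = 102359.55056
PV of perpetuity: 102359.55056 / (1+0.089)^5 = 66832.69459
Total PV = 721456.46047 + 66832.69459 = 788289.15506

€788289.16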